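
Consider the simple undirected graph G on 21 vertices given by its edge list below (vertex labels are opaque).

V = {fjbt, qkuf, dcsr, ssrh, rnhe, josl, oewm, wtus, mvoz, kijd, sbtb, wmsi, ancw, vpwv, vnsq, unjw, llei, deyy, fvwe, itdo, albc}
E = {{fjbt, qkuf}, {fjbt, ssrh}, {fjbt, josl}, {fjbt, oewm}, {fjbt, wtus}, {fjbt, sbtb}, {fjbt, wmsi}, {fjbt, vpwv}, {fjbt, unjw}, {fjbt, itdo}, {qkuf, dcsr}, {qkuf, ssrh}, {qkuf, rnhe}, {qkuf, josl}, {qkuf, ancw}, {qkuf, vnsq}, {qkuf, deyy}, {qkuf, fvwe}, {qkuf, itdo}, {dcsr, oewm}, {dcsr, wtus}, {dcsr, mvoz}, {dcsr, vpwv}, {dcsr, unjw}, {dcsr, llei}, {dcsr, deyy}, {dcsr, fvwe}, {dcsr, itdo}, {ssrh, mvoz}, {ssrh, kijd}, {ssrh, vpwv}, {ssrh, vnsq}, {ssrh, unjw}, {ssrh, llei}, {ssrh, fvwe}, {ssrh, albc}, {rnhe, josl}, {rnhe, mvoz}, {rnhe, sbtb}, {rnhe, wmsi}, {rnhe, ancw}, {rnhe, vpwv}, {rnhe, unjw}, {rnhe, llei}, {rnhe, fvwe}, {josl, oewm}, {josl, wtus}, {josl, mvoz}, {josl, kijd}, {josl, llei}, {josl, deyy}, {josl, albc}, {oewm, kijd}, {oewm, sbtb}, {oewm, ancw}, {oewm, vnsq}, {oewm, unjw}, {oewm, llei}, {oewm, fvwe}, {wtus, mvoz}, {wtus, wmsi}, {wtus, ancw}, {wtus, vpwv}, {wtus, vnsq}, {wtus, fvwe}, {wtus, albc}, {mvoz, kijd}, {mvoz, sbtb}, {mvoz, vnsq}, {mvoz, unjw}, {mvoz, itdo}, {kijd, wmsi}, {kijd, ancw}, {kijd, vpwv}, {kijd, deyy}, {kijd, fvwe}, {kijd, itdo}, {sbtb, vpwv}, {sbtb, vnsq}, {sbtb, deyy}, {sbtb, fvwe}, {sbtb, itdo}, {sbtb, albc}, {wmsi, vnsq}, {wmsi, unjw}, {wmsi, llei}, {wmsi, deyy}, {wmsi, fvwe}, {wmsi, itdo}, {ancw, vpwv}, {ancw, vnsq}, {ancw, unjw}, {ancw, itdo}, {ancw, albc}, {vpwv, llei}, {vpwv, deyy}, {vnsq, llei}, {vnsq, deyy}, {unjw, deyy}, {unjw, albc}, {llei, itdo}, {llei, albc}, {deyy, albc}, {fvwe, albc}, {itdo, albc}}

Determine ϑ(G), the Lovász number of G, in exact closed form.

Vertex vpwv has 10 neighbors: fjbt, dcsr, ssrh, rnhe, wtus, kijd, sbtb, ancw, llei, deyy.
deg(kijd) = 10; N(kijd) = {ssrh, josl, oewm, mvoz, wmsi, ancw, vpwv, deyy, fvwe, itdo}.
Vertex deyy has 10 neighbors: qkuf, dcsr, josl, kijd, sbtb, wmsi, vpwv, vnsq, unjw, albc.
deg(fvwe) = 10; N(fvwe) = {qkuf, dcsr, ssrh, rnhe, oewm, wtus, kijd, sbtb, wmsi, albc}.
Every vertex has degree 10 (N=21); Kneser-type, 2-subsets of [7].
A has 3 distinct eigenvalues ≈ [10.0, 1.0, -4.0].
Lovász (edge-transitive): ϑ = −21·(-4)/((10)−(-4)) = 6.
Numerically 6.000000000.

6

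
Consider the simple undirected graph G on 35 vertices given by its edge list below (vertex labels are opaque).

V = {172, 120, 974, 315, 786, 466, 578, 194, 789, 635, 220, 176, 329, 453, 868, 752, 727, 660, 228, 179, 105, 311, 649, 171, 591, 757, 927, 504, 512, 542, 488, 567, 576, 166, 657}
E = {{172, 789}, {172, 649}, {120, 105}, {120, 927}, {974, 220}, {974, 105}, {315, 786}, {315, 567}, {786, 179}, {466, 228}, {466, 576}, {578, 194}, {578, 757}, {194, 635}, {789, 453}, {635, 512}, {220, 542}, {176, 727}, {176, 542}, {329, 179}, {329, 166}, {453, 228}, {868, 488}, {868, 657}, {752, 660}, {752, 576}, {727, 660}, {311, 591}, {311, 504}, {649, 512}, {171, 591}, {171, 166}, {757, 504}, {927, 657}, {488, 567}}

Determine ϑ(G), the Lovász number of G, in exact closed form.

35*cos(pi/35)/(cos(pi/35) + 1)

Vertex 466 has 2 neighbors: 228, 576.
deg(220) = 2; N(220) = {974, 542}.
N(179) = {786, 329}, |N(179)| = 2.
Vertex 789 has 2 neighbors: 172, 453.
G on 35 vertices is 2-regular; connected 2-regular on 35 ⇒ C_{35}.
A has 18 distinct eigenvalues ≈ [2.0, 1.967859, 1.87247, 1.716898, 1.506143, 1.24698, 0.947737, 0.618034, 0.268467, -0.08973, -0.445042, -0.78605, -1.101794, -1.382125, -1.618034, -1.801938, -1.927926, -1.991949].
Lovász (edge-transitive): ϑ = −35·(-2*cos(pi/35))/((2)−(-2*cos(pi/35))) = 35*cos(pi/35)/(cos(pi/35) + 1).
ϑ(G) ≈ 17.464704.
α=17, χ(Ḡ)=18; ϑ=35*cos(pi/35)/(cos(pi/35) + 1) lies between (both strict).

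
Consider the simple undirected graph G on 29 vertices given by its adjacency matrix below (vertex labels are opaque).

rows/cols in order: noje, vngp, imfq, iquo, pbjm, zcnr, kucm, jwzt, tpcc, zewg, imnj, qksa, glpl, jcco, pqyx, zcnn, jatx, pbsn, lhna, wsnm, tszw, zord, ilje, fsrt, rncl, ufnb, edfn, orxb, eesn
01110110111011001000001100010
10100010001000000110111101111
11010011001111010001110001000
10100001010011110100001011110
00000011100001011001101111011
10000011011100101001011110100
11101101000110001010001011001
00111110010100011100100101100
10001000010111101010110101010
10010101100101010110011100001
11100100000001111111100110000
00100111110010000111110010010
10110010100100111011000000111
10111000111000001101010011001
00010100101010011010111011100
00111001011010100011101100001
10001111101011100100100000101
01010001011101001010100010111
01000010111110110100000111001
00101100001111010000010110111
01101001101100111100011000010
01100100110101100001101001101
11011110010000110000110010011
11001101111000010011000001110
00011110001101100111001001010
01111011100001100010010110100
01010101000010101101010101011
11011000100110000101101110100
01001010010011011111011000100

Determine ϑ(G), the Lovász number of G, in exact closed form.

deg(lhna) = 14; N(lhna) = {vngp, kucm, tpcc, zewg, imnj, qksa, glpl, pqyx, zcnn, pbsn, fsrt, rncl, ufnb, eesn}.
Vertex imfq has 14 neighbors: noje, vngp, iquo, kucm, jwzt, imnj, qksa, glpl, jcco, zcnn, wsnm, tszw, zord, ufnb.
N(zcnr) = {noje, kucm, jwzt, zewg, imnj, qksa, pqyx, jatx, wsnm, zord, ilje, fsrt, rncl, edfn}, |N(zcnr)| = 14.
deg(pqyx) = 14; N(pqyx) = {iquo, zcnr, tpcc, imnj, glpl, zcnn, jatx, lhna, tszw, zord, ilje, rncl, ufnb, edfn}.
14-regular, N=29; Paley(29): SR with (k,λ,μ)=(14,6,7).
spec(A) ≈ [14.0, 2.1926, -3.1926] (distinct, 4 d.p.).
Lovász (edge-transitive): ϑ = −29·(-sqrt(29)/2 - 1/2)/((14)−(-sqrt(29)/2 - 1/2)) = sqrt(29).
Numerically 5.38516481.

sqrt(29)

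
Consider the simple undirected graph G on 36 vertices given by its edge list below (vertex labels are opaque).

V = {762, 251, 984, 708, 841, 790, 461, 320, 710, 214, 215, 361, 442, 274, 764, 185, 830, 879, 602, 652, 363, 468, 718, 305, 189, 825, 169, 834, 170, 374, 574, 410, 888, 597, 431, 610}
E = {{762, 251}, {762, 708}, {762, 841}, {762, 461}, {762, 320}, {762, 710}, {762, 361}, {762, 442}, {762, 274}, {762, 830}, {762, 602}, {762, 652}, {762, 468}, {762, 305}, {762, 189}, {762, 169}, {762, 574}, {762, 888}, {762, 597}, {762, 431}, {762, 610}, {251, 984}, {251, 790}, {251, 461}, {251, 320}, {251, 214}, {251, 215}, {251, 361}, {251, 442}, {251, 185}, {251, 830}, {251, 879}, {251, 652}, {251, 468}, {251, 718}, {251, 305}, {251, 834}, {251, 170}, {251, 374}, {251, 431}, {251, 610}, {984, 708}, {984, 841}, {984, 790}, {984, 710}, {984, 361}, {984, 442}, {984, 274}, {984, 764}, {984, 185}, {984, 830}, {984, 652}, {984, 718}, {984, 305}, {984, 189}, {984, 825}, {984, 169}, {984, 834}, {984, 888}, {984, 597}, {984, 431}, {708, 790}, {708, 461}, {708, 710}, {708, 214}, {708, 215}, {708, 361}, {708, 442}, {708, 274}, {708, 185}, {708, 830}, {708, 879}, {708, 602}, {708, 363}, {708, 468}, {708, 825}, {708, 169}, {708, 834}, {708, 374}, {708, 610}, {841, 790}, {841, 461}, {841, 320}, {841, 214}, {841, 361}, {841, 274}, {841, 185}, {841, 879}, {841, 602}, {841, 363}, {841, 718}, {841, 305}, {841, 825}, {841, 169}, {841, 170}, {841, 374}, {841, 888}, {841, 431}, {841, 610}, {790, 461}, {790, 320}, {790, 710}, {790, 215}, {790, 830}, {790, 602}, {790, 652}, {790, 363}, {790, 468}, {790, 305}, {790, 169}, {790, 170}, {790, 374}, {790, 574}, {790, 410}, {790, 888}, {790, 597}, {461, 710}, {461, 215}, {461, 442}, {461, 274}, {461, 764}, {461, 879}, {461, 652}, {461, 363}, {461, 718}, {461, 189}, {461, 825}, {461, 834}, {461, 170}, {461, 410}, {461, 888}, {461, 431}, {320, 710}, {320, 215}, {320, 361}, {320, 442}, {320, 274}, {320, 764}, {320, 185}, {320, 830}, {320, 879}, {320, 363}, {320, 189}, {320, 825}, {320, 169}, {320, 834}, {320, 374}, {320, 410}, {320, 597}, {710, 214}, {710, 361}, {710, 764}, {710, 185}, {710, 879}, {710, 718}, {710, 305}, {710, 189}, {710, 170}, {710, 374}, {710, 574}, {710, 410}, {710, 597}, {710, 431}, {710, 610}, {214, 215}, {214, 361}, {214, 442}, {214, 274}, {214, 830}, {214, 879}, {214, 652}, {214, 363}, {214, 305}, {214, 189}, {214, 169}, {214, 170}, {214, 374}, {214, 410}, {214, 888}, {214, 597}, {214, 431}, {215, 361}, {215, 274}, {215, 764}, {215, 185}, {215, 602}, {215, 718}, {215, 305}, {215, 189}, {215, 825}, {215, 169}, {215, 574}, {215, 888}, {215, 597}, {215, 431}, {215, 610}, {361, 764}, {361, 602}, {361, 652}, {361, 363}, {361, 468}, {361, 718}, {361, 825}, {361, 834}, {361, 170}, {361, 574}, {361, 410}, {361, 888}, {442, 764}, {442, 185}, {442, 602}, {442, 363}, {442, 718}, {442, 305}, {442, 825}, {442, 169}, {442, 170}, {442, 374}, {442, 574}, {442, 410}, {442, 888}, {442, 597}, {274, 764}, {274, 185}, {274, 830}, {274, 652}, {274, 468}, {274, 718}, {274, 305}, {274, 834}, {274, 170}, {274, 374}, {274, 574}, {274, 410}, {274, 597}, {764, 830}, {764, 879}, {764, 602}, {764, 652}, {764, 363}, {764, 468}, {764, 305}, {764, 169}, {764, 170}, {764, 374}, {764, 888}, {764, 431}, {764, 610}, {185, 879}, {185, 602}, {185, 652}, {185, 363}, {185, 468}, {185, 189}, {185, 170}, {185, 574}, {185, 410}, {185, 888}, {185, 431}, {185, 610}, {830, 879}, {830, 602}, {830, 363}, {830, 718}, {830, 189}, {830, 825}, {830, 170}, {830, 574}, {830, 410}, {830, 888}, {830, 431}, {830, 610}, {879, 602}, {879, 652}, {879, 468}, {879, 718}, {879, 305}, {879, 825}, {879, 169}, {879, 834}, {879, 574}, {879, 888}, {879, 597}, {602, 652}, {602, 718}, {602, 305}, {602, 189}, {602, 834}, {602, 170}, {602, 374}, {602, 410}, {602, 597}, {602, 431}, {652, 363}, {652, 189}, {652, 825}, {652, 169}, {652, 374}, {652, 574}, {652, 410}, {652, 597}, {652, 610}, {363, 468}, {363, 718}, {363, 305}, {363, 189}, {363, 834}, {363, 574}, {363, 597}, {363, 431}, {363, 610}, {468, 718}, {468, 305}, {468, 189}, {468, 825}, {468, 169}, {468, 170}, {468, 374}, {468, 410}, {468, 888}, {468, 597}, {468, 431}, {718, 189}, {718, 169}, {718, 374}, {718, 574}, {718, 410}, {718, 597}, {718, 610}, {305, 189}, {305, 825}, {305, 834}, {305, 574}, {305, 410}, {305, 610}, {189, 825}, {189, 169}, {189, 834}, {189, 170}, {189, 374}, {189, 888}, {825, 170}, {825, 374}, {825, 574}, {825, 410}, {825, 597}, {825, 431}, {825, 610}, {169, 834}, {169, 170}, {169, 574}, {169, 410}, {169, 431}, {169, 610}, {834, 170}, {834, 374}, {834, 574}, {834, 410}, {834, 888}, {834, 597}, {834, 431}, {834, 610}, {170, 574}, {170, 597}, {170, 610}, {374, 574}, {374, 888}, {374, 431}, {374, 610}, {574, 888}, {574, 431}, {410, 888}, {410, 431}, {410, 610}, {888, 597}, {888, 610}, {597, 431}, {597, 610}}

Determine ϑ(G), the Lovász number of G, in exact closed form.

N(834) = {251, 984, 708, 461, 320, 361, 274, 879, 602, 363, 305, 189, 169, 170, 374, 574, 410, 888, 597, 431, 610}, |N(834)| = 21.
Vertex 762 has 21 neighbors: 251, 708, 841, 461, 320, 710, 361, 442, 274, 830, 602, 652, 468, 305, 189, 169, 574, 888, 597, 431, 610.
N(189) = {762, 984, 461, 320, 710, 214, 215, 185, 830, 602, 652, 363, 468, 718, 305, 825, 169, 834, 170, 374, 888}, |N(189)| = 21.
N(461) = {762, 251, 708, 841, 790, 710, 215, 442, 274, 764, 879, 652, 363, 718, 189, 825, 834, 170, 410, 888, 431}, |N(461)| = 21.
deg(v) = 21 for all v (|V|=36); this is K(9,2), the Kneser graph.
A has 3 distinct eigenvalues ≈ [21.0, 1.0, -6.0].
With N=36: ϑ(G) = 36·(-1*(-6))/(21−(-6)) = 8.
= 8.00000000… (decimal).

8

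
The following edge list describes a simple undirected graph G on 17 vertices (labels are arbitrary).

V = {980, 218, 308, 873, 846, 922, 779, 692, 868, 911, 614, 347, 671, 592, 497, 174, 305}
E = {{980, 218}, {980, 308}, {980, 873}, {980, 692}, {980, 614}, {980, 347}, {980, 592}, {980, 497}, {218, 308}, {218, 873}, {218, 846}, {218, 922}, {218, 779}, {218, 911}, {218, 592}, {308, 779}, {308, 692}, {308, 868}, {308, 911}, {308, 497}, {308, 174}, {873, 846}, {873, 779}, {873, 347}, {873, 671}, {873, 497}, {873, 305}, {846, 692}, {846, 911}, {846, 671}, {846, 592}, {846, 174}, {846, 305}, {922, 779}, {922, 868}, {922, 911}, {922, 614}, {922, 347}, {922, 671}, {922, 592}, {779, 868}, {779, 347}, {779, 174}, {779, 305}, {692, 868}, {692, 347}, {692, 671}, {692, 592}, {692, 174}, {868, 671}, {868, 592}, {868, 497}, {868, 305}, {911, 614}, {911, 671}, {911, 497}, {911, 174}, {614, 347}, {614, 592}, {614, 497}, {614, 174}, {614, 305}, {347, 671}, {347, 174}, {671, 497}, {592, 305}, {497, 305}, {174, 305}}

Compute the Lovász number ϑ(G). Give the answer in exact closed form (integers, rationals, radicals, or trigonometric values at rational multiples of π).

deg(497) = 8; N(497) = {980, 308, 873, 868, 911, 614, 671, 305}.
Vertex 592 has 8 neighbors: 980, 218, 846, 922, 692, 868, 614, 305.
deg(218) = 8; N(218) = {980, 308, 873, 846, 922, 779, 911, 592}.
N(305) = {873, 846, 779, 868, 614, 592, 497, 174}, |N(305)| = 8.
deg(v) = 8 for all v (|V|=17); strongly regular (17,8,3,4).
The 3 distinct eigenvalues: [8.0, 1.5616, -2.5616].
Lovász: ϑ = −17(-sqrt(17)/2 - 1/2)/(8+-(-sqrt(17)/2 - 1/2)) = sqrt(17).
ϑ(G) ≈ 4.1231.

sqrt(17)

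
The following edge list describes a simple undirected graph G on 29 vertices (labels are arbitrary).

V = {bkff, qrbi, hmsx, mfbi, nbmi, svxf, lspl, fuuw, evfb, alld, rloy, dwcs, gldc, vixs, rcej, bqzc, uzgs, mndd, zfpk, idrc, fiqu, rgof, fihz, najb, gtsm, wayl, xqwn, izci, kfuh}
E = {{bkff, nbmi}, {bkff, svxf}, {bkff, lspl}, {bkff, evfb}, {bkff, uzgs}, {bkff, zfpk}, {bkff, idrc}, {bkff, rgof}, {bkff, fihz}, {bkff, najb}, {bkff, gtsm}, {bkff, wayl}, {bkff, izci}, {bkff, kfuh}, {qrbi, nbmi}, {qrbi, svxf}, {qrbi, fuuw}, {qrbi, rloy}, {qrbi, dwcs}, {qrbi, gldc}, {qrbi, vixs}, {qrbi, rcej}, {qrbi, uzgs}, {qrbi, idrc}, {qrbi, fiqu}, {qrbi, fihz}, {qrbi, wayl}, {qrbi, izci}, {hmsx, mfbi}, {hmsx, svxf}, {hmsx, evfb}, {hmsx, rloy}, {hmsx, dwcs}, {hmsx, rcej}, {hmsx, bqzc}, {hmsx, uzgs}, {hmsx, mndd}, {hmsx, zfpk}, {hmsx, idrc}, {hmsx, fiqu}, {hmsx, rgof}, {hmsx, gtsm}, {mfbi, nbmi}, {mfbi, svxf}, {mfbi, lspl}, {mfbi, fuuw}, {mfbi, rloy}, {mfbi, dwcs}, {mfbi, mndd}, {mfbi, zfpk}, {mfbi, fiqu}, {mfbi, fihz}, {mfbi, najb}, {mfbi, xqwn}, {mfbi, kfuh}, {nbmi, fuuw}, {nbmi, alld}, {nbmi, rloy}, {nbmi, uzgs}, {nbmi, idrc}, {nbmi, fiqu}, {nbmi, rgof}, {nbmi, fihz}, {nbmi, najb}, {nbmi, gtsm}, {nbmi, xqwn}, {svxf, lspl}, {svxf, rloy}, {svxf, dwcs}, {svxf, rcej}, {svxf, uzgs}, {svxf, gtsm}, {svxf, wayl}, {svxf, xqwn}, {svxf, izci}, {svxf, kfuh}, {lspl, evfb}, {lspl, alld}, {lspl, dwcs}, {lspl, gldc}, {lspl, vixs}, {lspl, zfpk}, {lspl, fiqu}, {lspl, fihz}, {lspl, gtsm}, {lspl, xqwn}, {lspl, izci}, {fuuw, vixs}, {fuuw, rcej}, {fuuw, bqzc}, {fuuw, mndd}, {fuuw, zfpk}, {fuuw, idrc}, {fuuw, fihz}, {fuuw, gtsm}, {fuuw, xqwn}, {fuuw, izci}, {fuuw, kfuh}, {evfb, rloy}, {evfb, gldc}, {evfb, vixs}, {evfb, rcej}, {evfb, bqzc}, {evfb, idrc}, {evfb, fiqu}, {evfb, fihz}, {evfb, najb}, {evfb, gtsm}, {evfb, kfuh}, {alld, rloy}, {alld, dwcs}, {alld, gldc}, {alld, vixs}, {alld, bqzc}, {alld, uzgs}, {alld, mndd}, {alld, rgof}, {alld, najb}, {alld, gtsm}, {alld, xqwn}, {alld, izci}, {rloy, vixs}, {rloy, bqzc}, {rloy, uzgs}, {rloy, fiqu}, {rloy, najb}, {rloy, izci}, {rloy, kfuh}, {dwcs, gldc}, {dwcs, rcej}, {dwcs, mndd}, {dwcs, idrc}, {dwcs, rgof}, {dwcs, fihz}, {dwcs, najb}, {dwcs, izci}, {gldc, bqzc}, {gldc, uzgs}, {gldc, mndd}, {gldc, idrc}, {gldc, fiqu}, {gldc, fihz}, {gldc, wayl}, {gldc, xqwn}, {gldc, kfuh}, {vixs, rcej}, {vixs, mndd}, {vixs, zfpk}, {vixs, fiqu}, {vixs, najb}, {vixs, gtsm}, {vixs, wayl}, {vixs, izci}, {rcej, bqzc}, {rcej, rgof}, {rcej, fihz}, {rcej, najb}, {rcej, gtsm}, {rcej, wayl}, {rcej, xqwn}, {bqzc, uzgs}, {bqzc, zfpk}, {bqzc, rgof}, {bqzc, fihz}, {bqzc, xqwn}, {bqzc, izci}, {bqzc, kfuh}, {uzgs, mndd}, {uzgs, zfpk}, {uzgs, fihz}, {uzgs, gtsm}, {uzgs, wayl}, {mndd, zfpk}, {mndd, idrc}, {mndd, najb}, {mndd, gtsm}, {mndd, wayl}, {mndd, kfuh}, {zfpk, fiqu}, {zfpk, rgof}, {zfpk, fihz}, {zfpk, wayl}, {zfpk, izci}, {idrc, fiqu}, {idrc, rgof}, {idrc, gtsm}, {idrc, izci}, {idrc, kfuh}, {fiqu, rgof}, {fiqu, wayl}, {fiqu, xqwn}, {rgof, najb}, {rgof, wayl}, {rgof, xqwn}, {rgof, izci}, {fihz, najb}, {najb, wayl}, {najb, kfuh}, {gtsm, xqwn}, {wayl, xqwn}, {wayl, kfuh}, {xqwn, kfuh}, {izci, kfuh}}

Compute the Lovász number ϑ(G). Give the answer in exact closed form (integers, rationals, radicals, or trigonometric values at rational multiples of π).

N(bqzc) = {hmsx, fuuw, evfb, alld, rloy, gldc, rcej, uzgs, zfpk, rgof, fihz, xqwn, izci, kfuh}, |N(bqzc)| = 14.
N(mndd) = {hmsx, mfbi, fuuw, alld, dwcs, gldc, vixs, uzgs, zfpk, idrc, najb, gtsm, wayl, kfuh}, |N(mndd)| = 14.
Vertex izci has 14 neighbors: bkff, qrbi, svxf, lspl, fuuw, alld, rloy, dwcs, vixs, bqzc, zfpk, idrc, rgof, kfuh.
N(hmsx) = {mfbi, svxf, evfb, rloy, dwcs, rcej, bqzc, uzgs, mndd, zfpk, idrc, fiqu, rgof, gtsm}, |N(hmsx)| = 14.
14-regular, N=29; strongly regular (29,14,6,7).
The 3 distinct eigenvalues: [14.0, 2.192582, -3.192582].
Lovász (edge-transitive): ϑ = −29·(-sqrt(29)/2 - 1/2)/((14)−(-sqrt(29)/2 - 1/2)) = sqrt(29).
= 5.3851648… (decimal).

sqrt(29)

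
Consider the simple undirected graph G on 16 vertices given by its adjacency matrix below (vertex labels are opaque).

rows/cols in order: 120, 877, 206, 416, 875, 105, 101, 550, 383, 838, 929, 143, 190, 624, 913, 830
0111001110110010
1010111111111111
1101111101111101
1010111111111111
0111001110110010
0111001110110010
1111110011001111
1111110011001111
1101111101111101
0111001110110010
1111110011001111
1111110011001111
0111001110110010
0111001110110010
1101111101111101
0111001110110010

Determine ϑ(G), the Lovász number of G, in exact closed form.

7

N(830) = {877, 206, 416, 101, 550, 383, 929, 143, 913}, |N(830)| = 9.
deg(838) = 9; N(838) = {877, 206, 416, 101, 550, 383, 929, 143, 913}.
Vertex 383 has 13 neighbors: 120, 877, 416, 875, 105, 101, 550, 838, 929, 143, 190, 624, 830.
Vertex 120 has 9 neighbors: 877, 206, 416, 101, 550, 383, 929, 143, 913.
4 parts of sizes [7, 4, 3, 2]; α(G) = 7 = ϑ (perfect).
Numerically 7.00000000.
α=7, χ(Ḡ)=7; ϑ=7 lies between (collapsed).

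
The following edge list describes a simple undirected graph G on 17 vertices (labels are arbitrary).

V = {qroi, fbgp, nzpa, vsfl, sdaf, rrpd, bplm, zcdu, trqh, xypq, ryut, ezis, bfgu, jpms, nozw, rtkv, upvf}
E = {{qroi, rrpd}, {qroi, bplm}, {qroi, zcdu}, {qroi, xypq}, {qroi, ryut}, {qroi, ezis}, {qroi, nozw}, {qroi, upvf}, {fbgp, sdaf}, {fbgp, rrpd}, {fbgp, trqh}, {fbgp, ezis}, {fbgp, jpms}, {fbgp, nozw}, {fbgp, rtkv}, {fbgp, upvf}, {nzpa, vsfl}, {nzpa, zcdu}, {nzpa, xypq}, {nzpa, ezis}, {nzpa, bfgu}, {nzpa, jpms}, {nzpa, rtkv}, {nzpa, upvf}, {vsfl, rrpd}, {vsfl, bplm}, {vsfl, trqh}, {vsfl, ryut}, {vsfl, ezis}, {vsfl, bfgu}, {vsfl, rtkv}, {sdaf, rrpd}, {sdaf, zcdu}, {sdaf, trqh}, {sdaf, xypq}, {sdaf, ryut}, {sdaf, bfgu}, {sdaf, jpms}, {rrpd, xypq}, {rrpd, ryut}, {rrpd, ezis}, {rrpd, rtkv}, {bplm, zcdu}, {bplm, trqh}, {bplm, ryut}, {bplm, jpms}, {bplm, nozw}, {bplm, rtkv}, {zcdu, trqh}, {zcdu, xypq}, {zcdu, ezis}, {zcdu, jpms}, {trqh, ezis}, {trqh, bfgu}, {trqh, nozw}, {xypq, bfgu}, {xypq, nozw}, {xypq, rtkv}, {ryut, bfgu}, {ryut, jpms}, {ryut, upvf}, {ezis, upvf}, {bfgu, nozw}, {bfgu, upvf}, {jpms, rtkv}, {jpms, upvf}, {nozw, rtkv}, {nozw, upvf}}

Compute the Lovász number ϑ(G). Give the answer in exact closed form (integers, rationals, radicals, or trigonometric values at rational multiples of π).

N(rtkv) = {fbgp, nzpa, vsfl, rrpd, bplm, xypq, jpms, nozw}, |N(rtkv)| = 8.
deg(ezis) = 8; N(ezis) = {qroi, fbgp, nzpa, vsfl, rrpd, zcdu, trqh, upvf}.
Vertex upvf has 8 neighbors: qroi, fbgp, nzpa, ryut, ezis, bfgu, jpms, nozw.
deg(xypq) = 8; N(xypq) = {qroi, nzpa, sdaf, rrpd, zcdu, bfgu, nozw, rtkv}.
Every vertex has degree 8 (N=17); SR(17,8,3,4) — a Paley graph.
spec(A) ≈ [8.0, 1.561553, -2.561553] (distinct, 6 d.p.).
λ_max=8, λ_min=-sqrt(17)/2 - 1/2; ϑ = −17·λ_min/(λ_max−λ_min) = sqrt(17).
ϑ(G) ≈ 4.1231.

sqrt(17)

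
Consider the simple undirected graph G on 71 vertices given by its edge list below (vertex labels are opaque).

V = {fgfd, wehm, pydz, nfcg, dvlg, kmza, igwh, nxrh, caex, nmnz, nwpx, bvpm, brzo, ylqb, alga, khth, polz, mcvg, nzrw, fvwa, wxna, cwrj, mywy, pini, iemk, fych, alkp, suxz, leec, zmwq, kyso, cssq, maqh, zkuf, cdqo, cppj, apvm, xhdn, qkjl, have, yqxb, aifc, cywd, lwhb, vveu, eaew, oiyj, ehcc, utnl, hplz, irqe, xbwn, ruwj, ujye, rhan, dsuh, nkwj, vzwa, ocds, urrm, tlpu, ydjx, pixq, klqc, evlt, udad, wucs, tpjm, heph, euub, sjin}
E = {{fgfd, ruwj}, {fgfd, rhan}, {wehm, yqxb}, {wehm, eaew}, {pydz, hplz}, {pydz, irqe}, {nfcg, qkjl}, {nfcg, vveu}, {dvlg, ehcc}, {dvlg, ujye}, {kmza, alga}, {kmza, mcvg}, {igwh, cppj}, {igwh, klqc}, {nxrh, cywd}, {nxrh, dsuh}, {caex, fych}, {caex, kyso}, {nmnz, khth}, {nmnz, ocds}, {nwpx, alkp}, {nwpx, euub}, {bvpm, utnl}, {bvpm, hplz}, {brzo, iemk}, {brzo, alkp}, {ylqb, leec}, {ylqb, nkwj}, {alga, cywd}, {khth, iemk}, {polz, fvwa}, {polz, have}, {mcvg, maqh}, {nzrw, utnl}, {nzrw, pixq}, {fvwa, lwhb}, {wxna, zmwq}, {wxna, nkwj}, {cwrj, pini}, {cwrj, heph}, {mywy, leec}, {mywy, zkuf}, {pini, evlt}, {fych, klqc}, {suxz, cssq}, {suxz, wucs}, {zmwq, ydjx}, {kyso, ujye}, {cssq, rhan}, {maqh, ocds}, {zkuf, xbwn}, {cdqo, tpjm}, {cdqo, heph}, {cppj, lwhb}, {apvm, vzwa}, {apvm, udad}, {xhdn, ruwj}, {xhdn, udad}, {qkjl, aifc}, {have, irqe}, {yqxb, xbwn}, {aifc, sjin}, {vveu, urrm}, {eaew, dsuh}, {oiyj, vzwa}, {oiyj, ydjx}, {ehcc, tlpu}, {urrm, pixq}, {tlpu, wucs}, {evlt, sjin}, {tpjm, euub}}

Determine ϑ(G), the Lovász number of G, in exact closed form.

Vertex dsuh has 2 neighbors: nxrh, eaew.
Vertex xbwn has 2 neighbors: zkuf, yqxb.
deg(hplz) = 2; N(hplz) = {pydz, bvpm}.
deg(cppj) = 2; N(cppj) = {igwh, lwhb}.
deg(v) = 2 for all v (|V|=71); connected 2-regular on 71 ⇒ C_{71}.
Distinct eigenvalues (to 3 d.p.): [2.0, 1.992, 1.969, 1.93, 1.876, 1.807, 1.725, 1.628, 1.519, 1.398, 1.267, 1.125, 0.974, 0.816, 0.652, 0.482, 0.308, 0.133, -0.044, -0.221, -0.396, -0.567, -0.735, -0.896, -1.051, -1.197, -1.334, -1.46, -1.575, -1.678, -1.768, -1.843, -1.905, -1.951, -1.982, -1.998].
With N=71: ϑ(G) = 71·(-(-1)*2*cos(pi/71))/(2−(-2*cos(pi/71))) = 71*cos(pi/71)/(cos(pi/71) + 1).
Numerically 35.48262.
Sandwich: α(G)=35 ≤ ϑ(G)=71*cos(pi/71)/(cos(pi/71) + 1) ≤ χ(Ḡ)=36 (both strict).

71*cos(pi/71)/(cos(pi/71) + 1)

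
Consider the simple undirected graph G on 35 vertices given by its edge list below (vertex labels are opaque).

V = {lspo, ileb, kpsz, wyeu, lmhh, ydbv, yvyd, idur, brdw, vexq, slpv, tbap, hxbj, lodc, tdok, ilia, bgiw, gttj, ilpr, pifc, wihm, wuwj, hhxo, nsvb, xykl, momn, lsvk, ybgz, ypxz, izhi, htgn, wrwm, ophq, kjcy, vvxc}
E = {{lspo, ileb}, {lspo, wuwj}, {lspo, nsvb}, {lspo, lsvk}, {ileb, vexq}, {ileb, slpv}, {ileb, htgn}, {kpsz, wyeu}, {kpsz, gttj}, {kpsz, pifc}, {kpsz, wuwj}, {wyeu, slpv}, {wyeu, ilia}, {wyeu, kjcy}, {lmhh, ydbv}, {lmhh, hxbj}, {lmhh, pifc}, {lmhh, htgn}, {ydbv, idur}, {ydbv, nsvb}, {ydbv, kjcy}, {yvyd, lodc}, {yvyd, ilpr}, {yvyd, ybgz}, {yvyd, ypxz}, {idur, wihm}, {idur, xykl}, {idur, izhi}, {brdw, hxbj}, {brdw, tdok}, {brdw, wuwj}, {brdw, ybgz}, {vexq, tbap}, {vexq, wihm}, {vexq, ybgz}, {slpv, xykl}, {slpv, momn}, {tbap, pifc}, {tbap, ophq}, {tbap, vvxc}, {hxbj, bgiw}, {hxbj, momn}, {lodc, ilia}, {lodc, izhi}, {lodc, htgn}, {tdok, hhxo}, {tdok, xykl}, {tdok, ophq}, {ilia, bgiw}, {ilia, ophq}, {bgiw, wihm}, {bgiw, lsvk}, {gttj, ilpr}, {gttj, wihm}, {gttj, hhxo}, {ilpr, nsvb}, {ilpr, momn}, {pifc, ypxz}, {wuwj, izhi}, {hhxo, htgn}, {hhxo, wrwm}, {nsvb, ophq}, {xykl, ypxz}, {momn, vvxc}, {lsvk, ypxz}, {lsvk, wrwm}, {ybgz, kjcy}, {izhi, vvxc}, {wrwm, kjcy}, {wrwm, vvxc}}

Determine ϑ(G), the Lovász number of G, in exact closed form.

Vertex momn has 4 neighbors: slpv, hxbj, ilpr, vvxc.
deg(vvxc) = 4; N(vvxc) = {tbap, momn, izhi, wrwm}.
Vertex bgiw has 4 neighbors: hxbj, ilia, wihm, lsvk.
Vertex idur has 4 neighbors: ydbv, wihm, xykl, izhi.
35-vertex 4-regular graph: Kneser-type, 3-subsets of [7].
spec(A) ≈ [4.0, 2.0, -1.0, -3.0] (distinct, 3 d.p.).
−35·(-3) / ((4)−(-3)) = 15 = ϑ(G).
ϑ(G) ≈ 15.00000.

15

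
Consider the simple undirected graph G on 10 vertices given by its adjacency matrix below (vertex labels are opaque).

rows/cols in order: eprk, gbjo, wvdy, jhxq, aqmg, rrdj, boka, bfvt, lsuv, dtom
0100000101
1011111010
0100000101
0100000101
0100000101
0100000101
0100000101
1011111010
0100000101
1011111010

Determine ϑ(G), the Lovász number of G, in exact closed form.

deg(bfvt) = 7; N(bfvt) = {eprk, wvdy, jhxq, aqmg, rrdj, boka, lsuv}.
Vertex wvdy has 3 neighbors: gbjo, bfvt, dtom.
Vertex boka has 3 neighbors: gbjo, bfvt, dtom.
deg(aqmg) = 3; N(aqmg) = {gbjo, bfvt, dtom}.
K_{7,3} (perfect); ϑ(G) = α(G) = max{7,3} = 7.
ϑ(G) ≈ 7.000000.
Check 7 ≤ 7 ≤ 7: collapsed.

7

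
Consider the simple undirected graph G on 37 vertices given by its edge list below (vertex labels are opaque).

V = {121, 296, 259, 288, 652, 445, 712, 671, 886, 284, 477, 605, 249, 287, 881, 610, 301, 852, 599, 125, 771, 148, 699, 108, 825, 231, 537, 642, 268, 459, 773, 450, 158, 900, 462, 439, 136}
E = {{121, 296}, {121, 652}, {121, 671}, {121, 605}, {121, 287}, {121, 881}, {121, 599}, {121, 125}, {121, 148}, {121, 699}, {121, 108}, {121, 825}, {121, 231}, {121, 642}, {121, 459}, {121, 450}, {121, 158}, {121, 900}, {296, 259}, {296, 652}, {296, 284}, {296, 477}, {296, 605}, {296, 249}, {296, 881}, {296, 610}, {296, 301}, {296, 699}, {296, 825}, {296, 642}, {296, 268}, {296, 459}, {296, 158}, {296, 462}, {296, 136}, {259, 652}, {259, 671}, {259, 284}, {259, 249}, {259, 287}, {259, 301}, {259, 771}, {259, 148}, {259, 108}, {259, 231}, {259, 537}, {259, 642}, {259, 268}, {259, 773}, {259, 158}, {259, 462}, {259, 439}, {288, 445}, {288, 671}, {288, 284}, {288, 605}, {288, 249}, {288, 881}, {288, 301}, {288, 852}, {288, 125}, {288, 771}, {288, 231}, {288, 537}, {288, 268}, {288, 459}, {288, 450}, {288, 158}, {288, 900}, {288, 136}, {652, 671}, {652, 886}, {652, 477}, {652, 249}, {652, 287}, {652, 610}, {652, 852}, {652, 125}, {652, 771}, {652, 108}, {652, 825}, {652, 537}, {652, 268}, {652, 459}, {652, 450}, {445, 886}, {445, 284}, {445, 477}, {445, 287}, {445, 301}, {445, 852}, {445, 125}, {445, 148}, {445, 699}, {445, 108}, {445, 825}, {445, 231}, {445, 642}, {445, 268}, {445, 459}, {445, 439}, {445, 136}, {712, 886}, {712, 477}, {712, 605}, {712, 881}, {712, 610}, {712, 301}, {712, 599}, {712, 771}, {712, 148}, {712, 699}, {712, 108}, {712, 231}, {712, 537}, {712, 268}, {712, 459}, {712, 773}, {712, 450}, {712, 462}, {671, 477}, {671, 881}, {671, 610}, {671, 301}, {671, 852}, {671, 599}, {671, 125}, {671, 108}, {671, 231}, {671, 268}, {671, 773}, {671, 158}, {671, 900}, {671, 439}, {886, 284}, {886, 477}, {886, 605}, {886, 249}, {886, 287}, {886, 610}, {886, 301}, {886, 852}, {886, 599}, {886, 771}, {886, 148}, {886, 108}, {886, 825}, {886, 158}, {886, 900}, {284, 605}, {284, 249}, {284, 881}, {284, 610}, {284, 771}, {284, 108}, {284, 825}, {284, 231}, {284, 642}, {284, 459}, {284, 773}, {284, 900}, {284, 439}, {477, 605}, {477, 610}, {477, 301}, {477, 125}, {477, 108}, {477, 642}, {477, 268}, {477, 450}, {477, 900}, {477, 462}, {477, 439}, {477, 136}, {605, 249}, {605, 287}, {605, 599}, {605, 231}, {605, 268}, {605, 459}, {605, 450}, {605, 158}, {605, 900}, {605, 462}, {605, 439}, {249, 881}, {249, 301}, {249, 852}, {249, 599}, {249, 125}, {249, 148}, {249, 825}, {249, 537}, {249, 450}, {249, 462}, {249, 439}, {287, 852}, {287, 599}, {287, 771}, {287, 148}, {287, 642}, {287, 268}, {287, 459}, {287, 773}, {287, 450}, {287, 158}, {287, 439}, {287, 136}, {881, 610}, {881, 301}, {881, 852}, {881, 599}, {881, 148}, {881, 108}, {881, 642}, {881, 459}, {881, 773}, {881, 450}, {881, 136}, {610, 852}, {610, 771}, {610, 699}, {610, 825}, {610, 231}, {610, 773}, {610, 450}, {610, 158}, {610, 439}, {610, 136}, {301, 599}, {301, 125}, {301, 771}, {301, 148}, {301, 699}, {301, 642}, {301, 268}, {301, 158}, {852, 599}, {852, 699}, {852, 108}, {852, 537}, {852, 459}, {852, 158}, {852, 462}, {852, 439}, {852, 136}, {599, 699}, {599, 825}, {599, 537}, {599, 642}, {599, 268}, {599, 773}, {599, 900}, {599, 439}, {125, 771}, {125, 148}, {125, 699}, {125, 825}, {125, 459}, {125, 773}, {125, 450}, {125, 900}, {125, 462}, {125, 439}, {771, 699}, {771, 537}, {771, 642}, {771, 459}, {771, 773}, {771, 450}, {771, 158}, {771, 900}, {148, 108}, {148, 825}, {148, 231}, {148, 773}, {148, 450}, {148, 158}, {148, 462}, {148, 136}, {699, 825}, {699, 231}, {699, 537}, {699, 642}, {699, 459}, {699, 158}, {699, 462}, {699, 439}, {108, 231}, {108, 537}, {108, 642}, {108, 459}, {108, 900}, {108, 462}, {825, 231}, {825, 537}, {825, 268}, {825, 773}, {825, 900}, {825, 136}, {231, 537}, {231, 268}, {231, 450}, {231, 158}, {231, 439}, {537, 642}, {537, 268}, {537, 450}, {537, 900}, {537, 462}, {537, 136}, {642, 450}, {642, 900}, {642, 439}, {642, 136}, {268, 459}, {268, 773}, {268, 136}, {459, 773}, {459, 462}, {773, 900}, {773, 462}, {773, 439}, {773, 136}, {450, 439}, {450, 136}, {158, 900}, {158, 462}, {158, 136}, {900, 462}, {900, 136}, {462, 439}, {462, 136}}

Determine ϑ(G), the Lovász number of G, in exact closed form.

Vertex 605 has 18 neighbors: 121, 296, 288, 712, 886, 284, 477, 249, 287, 599, 231, 268, 459, 450, 158, 900, 462, 439.
Vertex 121 has 18 neighbors: 296, 652, 671, 605, 287, 881, 599, 125, 148, 699, 108, 825, 231, 642, 459, 450, 158, 900.
N(599) = {121, 712, 671, 886, 605, 249, 287, 881, 301, 852, 699, 825, 537, 642, 268, 773, 900, 439}, |N(599)| = 18.
N(439) = {259, 445, 671, 284, 477, 605, 249, 287, 610, 852, 599, 125, 699, 231, 642, 773, 450, 462}, |N(439)| = 18.
37-vertex 18-regular graph: Paley(37): SR with (k,λ,μ)=(18,8,9).
spec(A) ≈ [18.0, 2.54138, -3.54138] (distinct, 5 d.p.).
ϑ = −N·λ_min/(λ_max−λ_min) = −37·(-sqrt(37)/2 - 1/2)/(18−(-sqrt(37)/2 - 1/2)) = sqrt(37).
Numerically 6.0827625.

sqrt(37)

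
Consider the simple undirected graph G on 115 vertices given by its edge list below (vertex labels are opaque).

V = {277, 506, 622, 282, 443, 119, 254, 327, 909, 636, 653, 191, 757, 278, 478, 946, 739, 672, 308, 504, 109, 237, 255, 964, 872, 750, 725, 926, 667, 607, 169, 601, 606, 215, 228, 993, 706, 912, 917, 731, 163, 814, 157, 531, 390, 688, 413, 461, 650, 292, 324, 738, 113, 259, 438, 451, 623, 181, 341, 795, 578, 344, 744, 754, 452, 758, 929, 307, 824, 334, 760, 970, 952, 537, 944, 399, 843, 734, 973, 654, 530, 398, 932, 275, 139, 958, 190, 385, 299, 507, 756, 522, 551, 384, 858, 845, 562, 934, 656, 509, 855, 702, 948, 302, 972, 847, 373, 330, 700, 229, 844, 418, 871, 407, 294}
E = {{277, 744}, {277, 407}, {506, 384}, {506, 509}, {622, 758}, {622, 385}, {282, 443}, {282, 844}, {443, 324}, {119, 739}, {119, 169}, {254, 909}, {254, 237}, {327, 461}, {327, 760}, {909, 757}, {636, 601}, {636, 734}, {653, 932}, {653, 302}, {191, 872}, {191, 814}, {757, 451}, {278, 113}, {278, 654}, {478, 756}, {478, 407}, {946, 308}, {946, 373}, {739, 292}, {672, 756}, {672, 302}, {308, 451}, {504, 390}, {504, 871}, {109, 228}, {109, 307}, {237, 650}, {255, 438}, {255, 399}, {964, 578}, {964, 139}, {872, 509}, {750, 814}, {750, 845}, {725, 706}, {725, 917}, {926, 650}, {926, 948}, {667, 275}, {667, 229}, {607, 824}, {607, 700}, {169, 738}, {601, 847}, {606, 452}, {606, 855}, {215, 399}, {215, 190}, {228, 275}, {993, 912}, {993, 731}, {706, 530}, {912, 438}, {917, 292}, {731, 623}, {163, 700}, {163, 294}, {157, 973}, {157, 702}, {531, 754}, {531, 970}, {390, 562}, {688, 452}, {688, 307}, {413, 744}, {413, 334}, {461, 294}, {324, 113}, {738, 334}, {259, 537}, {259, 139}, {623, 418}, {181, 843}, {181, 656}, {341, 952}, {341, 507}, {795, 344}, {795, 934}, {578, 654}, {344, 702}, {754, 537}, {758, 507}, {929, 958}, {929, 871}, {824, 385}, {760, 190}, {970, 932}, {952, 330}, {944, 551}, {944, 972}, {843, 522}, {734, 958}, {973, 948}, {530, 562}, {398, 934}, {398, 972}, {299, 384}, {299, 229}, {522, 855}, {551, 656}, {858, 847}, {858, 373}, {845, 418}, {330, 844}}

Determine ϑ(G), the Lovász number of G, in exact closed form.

Vertex 958 has 2 neighbors: 929, 734.
deg(973) = 2; N(973) = {157, 948}.
Vertex 871 has 2 neighbors: 504, 929.
Vertex 169 has 2 neighbors: 119, 738.
115-vertex 2-regular graph: a single 115-cycle (edge-transitive).
spec(A) ≈ [2.0, 1.99702, 1.98807, 1.97319, 1.95243, 1.92583, 1.89349, 1.8555, 1.81197, 1.76304, 1.70884, 1.64954, 1.58532, 1.51637, 1.44289, 1.36511, 1.28325, 1.19756, 1.1083, 1.01573, 0.92013, 0.82178, 0.72098, 0.61803, 0.51324, 0.40691, 0.29937, 0.19094, 0.08193, -0.02732, -0.13648, -0.24524, -0.35327, -0.46025, -0.56585, -0.66976, -0.77167, -0.87128, -0.96829, -1.06241, -1.15336, -1.24087, -1.32467, -1.40452, -1.48018, -1.55142, -1.61803, -1.67982, -1.73659, -1.78817, -1.83442, -1.8752, -1.91038, -1.93985, -1.96354, -1.98137, -1.99329, -1.99925] (distinct, 5 d.p.).
Lovász (edge-transitive): ϑ = −115·(-2*cos(pi/115))/((2)−(-2*cos(pi/115))) = 115*cos(pi/115)/(cos(pi/115) + 1).
≈ 57.489271 (to 6 d.p.).
α=57, χ(Ḡ)=58; ϑ=115*cos(pi/115)/(cos(pi/115) + 1) lies between (both strict).

115*cos(pi/115)/(cos(pi/115) + 1)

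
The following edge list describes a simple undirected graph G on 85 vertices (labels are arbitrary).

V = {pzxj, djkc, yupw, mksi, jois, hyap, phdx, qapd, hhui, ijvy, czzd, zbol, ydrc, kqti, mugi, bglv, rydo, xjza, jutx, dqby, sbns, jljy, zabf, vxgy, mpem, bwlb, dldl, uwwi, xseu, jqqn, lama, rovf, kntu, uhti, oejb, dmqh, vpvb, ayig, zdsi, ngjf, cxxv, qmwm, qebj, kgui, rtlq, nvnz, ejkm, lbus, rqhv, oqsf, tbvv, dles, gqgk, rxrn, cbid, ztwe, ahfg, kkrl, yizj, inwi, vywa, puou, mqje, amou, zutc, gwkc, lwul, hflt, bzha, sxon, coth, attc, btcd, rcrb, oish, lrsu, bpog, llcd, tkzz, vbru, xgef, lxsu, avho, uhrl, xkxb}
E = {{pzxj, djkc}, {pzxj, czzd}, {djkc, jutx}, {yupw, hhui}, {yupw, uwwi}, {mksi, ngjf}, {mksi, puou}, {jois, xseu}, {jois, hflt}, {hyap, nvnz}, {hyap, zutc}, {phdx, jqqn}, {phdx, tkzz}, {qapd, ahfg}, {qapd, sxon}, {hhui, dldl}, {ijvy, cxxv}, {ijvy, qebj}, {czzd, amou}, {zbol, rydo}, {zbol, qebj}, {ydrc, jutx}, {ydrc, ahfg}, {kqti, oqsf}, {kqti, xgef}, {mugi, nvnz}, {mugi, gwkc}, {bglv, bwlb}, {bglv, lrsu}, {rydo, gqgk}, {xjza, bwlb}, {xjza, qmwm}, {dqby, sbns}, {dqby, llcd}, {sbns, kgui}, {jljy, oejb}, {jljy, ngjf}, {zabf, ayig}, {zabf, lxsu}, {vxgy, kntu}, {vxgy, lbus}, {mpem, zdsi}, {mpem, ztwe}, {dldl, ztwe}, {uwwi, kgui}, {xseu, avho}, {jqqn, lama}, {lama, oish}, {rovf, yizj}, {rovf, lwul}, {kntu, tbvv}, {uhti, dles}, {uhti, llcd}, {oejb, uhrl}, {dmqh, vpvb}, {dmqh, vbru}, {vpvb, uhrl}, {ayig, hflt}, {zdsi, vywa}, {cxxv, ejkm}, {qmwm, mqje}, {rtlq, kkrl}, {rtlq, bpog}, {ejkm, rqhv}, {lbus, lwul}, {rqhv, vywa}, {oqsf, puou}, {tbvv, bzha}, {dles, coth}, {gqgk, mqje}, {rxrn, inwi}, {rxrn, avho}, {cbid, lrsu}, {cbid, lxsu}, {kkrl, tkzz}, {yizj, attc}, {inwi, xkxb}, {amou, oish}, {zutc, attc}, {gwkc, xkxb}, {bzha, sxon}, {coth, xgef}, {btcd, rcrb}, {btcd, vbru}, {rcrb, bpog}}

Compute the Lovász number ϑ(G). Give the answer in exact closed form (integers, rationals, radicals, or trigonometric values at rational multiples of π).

deg(uhrl) = 2; N(uhrl) = {oejb, vpvb}.
Vertex zutc has 2 neighbors: hyap, attc.
deg(lbus) = 2; N(lbus) = {vxgy, lwul}.
deg(kgui) = 2; N(kgui) = {sbns, uwwi}.
deg(v) = 2 for all v (|V|=85); connected 2-regular on 85 ⇒ C_{85}.
Distinct eigenvalues (to 4 d.p.): [2.0, 1.9945, 1.9782, 1.951, 1.9132, 1.8649, 1.8065, 1.7382, 1.6604, 1.5735, 1.478, 1.3745, 1.2634, 1.1455, 1.0213, 0.8915, 0.7568, 0.618, 0.4759, 0.3311, 0.1845, 0.037, -0.1108, -0.258, -0.4038, -0.5473, -0.6879, -0.8247, -0.957, -1.0841, -1.2053, -1.3198, -1.4272, -1.5268, -1.618, -1.7004, -1.7735, -1.837, -1.8904, -1.9334, -1.9659, -1.9877, -1.9986].
−85·(-2*cos(pi/85)) / ((2)−(-2*cos(pi/85))) = 85*cos(pi/85)/(cos(pi/85) + 1) = ϑ(G).
ϑ(G) ≈ 42.48548257.
42 ≤ 85*cos(pi/85)/(cos(pi/85) + 1) ≤ 43: both strict.

85*cos(pi/85)/(cos(pi/85) + 1)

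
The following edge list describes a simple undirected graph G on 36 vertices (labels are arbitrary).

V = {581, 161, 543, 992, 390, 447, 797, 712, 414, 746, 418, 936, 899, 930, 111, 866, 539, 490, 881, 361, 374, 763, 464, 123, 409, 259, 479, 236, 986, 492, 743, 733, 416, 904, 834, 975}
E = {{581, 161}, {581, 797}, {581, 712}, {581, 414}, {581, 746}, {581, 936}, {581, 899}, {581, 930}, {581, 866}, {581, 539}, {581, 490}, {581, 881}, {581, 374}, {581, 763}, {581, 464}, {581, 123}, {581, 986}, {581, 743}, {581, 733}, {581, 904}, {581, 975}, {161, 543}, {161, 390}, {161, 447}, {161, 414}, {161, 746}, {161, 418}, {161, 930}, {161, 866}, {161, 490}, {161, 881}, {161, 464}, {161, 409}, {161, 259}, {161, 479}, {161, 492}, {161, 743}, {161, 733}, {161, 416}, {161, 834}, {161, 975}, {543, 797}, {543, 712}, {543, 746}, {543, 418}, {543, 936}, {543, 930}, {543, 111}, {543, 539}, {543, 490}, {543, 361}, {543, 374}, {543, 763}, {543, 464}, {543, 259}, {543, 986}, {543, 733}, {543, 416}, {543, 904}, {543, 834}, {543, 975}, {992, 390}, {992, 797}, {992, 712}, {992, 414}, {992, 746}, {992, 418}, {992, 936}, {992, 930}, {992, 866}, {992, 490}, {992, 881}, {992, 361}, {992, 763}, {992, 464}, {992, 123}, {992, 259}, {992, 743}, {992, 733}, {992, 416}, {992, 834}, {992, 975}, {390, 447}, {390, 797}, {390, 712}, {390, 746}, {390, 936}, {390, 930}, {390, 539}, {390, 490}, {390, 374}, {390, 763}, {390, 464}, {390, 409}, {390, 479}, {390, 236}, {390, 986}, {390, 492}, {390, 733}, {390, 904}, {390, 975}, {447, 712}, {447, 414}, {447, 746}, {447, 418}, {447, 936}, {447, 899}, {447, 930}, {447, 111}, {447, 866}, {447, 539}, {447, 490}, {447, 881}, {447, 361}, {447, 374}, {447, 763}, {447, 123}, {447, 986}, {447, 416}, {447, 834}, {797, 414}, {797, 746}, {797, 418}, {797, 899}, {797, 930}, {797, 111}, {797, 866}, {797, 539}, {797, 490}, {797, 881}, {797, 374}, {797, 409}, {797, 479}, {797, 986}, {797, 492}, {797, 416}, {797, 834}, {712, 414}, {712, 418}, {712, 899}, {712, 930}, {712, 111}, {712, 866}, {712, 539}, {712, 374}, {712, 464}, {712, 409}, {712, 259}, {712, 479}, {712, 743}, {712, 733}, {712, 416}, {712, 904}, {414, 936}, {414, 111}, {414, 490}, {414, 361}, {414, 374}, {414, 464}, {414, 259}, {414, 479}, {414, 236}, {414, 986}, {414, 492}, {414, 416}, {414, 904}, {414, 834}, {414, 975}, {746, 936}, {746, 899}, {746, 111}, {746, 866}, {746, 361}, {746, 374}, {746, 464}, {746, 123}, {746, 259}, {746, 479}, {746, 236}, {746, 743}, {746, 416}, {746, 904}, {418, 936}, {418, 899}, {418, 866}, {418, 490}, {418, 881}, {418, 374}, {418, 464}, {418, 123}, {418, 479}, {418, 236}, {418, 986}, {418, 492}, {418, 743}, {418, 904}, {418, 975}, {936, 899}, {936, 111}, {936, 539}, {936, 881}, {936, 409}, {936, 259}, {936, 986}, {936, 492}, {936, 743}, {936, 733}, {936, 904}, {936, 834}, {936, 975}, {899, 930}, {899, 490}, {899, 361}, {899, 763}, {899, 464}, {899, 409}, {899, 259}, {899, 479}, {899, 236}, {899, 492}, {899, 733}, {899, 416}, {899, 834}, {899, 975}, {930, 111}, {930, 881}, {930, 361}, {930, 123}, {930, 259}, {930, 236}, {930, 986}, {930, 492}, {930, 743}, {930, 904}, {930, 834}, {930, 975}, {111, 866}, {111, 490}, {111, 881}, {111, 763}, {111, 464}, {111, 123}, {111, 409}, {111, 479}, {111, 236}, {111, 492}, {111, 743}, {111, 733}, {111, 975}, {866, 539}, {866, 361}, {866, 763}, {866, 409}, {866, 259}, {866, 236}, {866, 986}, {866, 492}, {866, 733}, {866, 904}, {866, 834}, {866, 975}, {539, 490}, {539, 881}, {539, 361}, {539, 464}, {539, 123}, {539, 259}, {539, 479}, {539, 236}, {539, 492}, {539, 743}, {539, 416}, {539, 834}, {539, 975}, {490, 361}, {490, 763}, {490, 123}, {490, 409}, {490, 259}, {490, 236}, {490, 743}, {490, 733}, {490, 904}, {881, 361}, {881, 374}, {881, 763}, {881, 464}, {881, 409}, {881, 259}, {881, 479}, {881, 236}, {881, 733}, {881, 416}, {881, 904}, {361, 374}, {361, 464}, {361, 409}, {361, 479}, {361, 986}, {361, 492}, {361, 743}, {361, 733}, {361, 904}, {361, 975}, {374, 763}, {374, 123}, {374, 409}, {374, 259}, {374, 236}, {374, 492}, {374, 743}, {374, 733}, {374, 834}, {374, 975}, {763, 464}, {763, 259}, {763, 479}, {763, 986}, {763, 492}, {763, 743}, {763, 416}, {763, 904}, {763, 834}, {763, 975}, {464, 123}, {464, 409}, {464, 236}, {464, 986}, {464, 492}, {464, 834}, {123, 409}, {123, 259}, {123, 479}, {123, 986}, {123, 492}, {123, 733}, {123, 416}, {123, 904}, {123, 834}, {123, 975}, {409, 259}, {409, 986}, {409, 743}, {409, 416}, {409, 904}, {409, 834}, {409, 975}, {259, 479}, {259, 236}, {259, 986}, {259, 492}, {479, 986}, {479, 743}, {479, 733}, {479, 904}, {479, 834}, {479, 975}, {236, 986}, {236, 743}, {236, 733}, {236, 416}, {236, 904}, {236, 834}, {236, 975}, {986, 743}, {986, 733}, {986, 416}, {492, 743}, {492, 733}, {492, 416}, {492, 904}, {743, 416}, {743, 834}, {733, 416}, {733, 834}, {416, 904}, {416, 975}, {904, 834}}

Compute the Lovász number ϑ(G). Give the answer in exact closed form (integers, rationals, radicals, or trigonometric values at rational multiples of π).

8

Vertex 418 has 21 neighbors: 161, 543, 992, 447, 797, 712, 936, 899, 866, 490, 881, 374, 464, 123, 479, 236, 986, 492, 743, 904, 975.
N(881) = {581, 161, 992, 447, 797, 418, 936, 930, 111, 539, 361, 374, 763, 464, 409, 259, 479, 236, 733, 416, 904}, |N(881)| = 21.
Vertex 763 has 21 neighbors: 581, 543, 992, 390, 447, 899, 111, 866, 490, 881, 374, 464, 259, 479, 986, 492, 743, 416, 904, 834, 975.
deg(936) = 21; N(936) = {581, 543, 992, 390, 447, 414, 746, 418, 899, 111, 539, 881, 409, 259, 986, 492, 743, 733, 904, 834, 975}.
deg(v) = 21 for all v (|V|=36); Kneser K(9,2) on C(9,2)=36 vertices.
A has 3 distinct eigenvalues ≈ [21.0, 1.0, -6.0].
Lovász (edge-transitive): ϑ = −36·(-6)/((21)−(-6)) = 8.
ϑ(G) ≈ 8.000000.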